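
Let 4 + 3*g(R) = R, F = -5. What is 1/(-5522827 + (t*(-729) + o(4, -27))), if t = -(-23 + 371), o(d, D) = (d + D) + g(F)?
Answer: -1/5269161 ≈ -1.8978e-7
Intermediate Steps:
g(R) = -4/3 + R/3
o(d, D) = -3 + D + d (o(d, D) = (d + D) + (-4/3 + (⅓)*(-5)) = (D + d) + (-4/3 - 5/3) = (D + d) - 3 = -3 + D + d)
t = -348 (t = -1*348 = -348)
1/(-5522827 + (t*(-729) + o(4, -27))) = 1/(-5522827 + (-348*(-729) + (-3 - 27 + 4))) = 1/(-5522827 + (253692 - 26)) = 1/(-5522827 + 253666) = 1/(-5269161) = -1/5269161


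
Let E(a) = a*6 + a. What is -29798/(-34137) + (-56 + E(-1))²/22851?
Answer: 90711539/86673843 ≈ 1.0466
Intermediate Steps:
E(a) = 7*a (E(a) = 6*a + a = 7*a)
-29798/(-34137) + (-56 + E(-1))²/22851 = -29798/(-34137) + (-56 + 7*(-1))²/22851 = -29798*(-1/34137) + (-56 - 7)²*(1/22851) = 29798/34137 + (-63)²*(1/22851) = 29798/34137 + 3969*(1/22851) = 29798/34137 + 441/2539 = 90711539/86673843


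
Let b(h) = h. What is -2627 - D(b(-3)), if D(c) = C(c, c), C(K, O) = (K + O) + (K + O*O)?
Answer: -2627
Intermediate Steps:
C(K, O) = O + O**2 + 2*K (C(K, O) = (K + O) + (K + O**2) = O + O**2 + 2*K)
D(c) = c**2 + 3*c (D(c) = c + c**2 + 2*c = c**2 + 3*c)
-2627 - D(b(-3)) = -2627 - (-3)*(3 - 3) = -2627 - (-3)*0 = -2627 - 1*0 = -2627 + 0 = -2627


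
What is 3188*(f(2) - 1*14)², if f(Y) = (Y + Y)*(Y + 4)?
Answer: 318800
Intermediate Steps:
f(Y) = 2*Y*(4 + Y) (f(Y) = (2*Y)*(4 + Y) = 2*Y*(4 + Y))
3188*(f(2) - 1*14)² = 3188*(2*2*(4 + 2) - 1*14)² = 3188*(2*2*6 - 14)² = 3188*(24 - 14)² = 3188*10² = 3188*100 = 318800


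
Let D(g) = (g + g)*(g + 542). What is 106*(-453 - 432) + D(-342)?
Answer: -230610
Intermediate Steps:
D(g) = 2*g*(542 + g) (D(g) = (2*g)*(542 + g) = 2*g*(542 + g))
106*(-453 - 432) + D(-342) = 106*(-453 - 432) + 2*(-342)*(542 - 342) = 106*(-885) + 2*(-342)*200 = -93810 - 136800 = -230610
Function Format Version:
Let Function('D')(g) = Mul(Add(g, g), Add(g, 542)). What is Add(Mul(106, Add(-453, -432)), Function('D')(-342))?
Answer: -230610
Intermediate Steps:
Function('D')(g) = Mul(2, g, Add(542, g)) (Function('D')(g) = Mul(Mul(2, g), Add(542, g)) = Mul(2, g, Add(542, g)))
Add(Mul(106, Add(-453, -432)), Function('D')(-342)) = Add(Mul(106, Add(-453, -432)), Mul(2, -342, Add(542, -342))) = Add(Mul(106, -885), Mul(2, -342, 200)) = Add(-93810, -136800) = -230610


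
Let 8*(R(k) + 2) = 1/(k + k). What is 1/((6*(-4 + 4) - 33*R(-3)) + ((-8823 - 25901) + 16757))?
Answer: -16/286405 ≈ -5.5865e-5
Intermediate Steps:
R(k) = -2 + 1/(16*k) (R(k) = -2 + 1/(8*(k + k)) = -2 + 1/(8*((2*k))) = -2 + (1/(2*k))/8 = -2 + 1/(16*k))
1/((6*(-4 + 4) - 33*R(-3)) + ((-8823 - 25901) + 16757)) = 1/((6*(-4 + 4) - 33*(-2 + (1/16)/(-3))) + ((-8823 - 25901) + 16757)) = 1/((6*0 - 33*(-2 + (1/16)*(-⅓))) + (-34724 + 16757)) = 1/((0 - 33*(-2 - 1/48)) - 17967) = 1/((0 - 33*(-97/48)) - 17967) = 1/((0 + 1067/16) - 17967) = 1/(1067/16 - 17967) = 1/(-286405/16) = -16/286405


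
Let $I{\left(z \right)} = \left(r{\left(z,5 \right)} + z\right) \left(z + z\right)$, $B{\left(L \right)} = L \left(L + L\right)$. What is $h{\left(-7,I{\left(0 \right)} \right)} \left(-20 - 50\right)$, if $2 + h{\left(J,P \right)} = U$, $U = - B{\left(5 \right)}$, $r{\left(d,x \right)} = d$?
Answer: $3640$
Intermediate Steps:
$B{\left(L \right)} = 2 L^{2}$ ($B{\left(L \right)} = L 2 L = 2 L^{2}$)
$I{\left(z \right)} = 4 z^{2}$ ($I{\left(z \right)} = \left(z + z\right) \left(z + z\right) = 2 z 2 z = 4 z^{2}$)
$U = -50$ ($U = - 2 \cdot 5^{2} = - 2 \cdot 25 = \left(-1\right) 50 = -50$)
$h{\left(J,P \right)} = -52$ ($h{\left(J,P \right)} = -2 - 50 = -52$)
$h{\left(-7,I{\left(0 \right)} \right)} \left(-20 - 50\right) = - 52 \left(-20 - 50\right) = \left(-52\right) \left(-70\right) = 3640$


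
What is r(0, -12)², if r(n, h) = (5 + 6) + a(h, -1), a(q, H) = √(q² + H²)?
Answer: (11 + √145)² ≈ 530.92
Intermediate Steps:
a(q, H) = √(H² + q²)
r(n, h) = 11 + √(1 + h²) (r(n, h) = (5 + 6) + √((-1)² + h²) = 11 + √(1 + h²))
r(0, -12)² = (11 + √(1 + (-12)²))² = (11 + √(1 + 144))² = (11 + √145)²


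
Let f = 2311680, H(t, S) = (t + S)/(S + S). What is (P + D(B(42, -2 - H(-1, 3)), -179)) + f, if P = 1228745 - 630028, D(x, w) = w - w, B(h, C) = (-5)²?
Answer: 2910397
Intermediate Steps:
H(t, S) = (S + t)/(2*S) (H(t, S) = (S + t)/((2*S)) = (S + t)*(1/(2*S)) = (S + t)/(2*S))
B(h, C) = 25
D(x, w) = 0
P = 598717
(P + D(B(42, -2 - H(-1, 3)), -179)) + f = (598717 + 0) + 2311680 = 598717 + 2311680 = 2910397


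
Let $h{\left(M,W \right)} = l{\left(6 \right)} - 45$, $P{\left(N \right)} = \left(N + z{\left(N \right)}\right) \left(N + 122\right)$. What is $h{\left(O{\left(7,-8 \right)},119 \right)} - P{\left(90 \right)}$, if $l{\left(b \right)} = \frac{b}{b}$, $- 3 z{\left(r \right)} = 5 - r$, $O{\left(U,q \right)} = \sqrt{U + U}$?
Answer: $- \frac{75392}{3} \approx -25131.0$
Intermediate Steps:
$O{\left(U,q \right)} = \sqrt{2} \sqrt{U}$ ($O{\left(U,q \right)} = \sqrt{2 U} = \sqrt{2} \sqrt{U}$)
$z{\left(r \right)} = - \frac{5}{3} + \frac{r}{3}$ ($z{\left(r \right)} = - \frac{5 - r}{3} = - \frac{5}{3} + \frac{r}{3}$)
$l{\left(b \right)} = 1$
$P{\left(N \right)} = \left(122 + N\right) \left(- \frac{5}{3} + \frac{4 N}{3}\right)$ ($P{\left(N \right)} = \left(N + \left(- \frac{5}{3} + \frac{N}{3}\right)\right) \left(N + 122\right) = \left(- \frac{5}{3} + \frac{4 N}{3}\right) \left(122 + N\right) = \left(122 + N\right) \left(- \frac{5}{3} + \frac{4 N}{3}\right)$)
$h{\left(M,W \right)} = -44$ ($h{\left(M,W \right)} = 1 - 45 = -44$)
$h{\left(O{\left(7,-8 \right)},119 \right)} - P{\left(90 \right)} = -44 - \left(- \frac{610}{3} + 161 \cdot 90 + \frac{4 \cdot 90^{2}}{3}\right) = -44 - \left(- \frac{610}{3} + 14490 + \frac{4}{3} \cdot 8100\right) = -44 - \left(- \frac{610}{3} + 14490 + 10800\right) = -44 - \frac{75260}{3} = - \frac{75392}{3}$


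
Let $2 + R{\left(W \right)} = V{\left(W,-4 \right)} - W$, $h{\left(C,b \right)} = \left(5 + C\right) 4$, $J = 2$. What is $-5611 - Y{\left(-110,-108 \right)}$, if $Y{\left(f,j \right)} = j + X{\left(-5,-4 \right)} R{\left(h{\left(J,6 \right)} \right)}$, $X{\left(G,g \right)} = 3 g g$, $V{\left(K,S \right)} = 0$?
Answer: $-4063$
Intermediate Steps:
$X{\left(G,g \right)} = 3 g^{2}$
$h{\left(C,b \right)} = 20 + 4 C$
$R{\left(W \right)} = -2 - W$ ($R{\left(W \right)} = -2 + \left(0 - W\right) = -2 - W$)
$Y{\left(f,j \right)} = -1440 + j$ ($Y{\left(f,j \right)} = j + 3 \left(-4\right)^{2} \left(-2 - \left(20 + 4 \cdot 2\right)\right) = j + 3 \cdot 16 \left(-2 - \left(20 + 8\right)\right) = j + 48 \left(-2 - 28\right) = j + 48 \left(-30\right) = j - 1440 = -1440 + j$)
$-5611 - Y{\left(-110,-108 \right)} = -5611 - \left(-1440 - 108\right) = -5611 - -1548 = -5611 + 1548 = -4063$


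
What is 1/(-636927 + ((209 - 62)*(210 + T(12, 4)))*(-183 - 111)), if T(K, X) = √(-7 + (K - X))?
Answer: -1/9755925 ≈ -1.0250e-7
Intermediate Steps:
T(K, X) = √(-7 + K - X)
1/(-636927 + ((209 - 62)*(210 + T(12, 4)))*(-183 - 111)) = 1/(-636927 + ((209 - 62)*(210 + √(-7 + 12 - 1*4)))*(-183 - 111)) = 1/(-636927 + (147*(210 + √(-7 + 12 - 4)))*(-294)) = 1/(-636927 + (147*(210 + √1))*(-294)) = 1/(-636927 + (147*(210 + 1))*(-294)) = 1/(-636927 + (147*211)*(-294)) = 1/(-636927 + 31017*(-294)) = 1/(-636927 - 9118998) = 1/(-9755925) = -1/9755925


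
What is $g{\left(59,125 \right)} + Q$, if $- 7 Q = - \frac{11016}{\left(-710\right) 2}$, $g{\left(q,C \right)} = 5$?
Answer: $\frac{9671}{2485} \approx 3.8918$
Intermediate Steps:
$Q = - \frac{2754}{2485}$ ($Q = - \frac{\left(-11016\right) \frac{1}{\left(-710\right) 2}}{7} = - \frac{\left(-11016\right) \frac{1}{-1420}}{7} = - \frac{\left(-11016\right) \left(- \frac{1}{1420}\right)}{7} = \left(- \frac{1}{7}\right) \frac{2754}{355} = - \frac{2754}{2485} \approx -1.1082$)
$g{\left(59,125 \right)} + Q = 5 - \frac{2754}{2485} = \frac{9671}{2485}$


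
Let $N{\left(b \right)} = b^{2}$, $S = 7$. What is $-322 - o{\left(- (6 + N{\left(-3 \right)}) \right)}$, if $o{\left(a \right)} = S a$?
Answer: $-217$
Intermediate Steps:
$o{\left(a \right)} = 7 a$
$-322 - o{\left(- (6 + N{\left(-3 \right)}) \right)} = -322 - 7 \left(- (6 + \left(-3\right)^{2})\right) = -322 - 7 \left(- (6 + 9)\right) = -322 - 7 \left(\left(-1\right) 15\right) = -322 - 7 \left(-15\right) = -322 - -105 = -322 + 105 = -217$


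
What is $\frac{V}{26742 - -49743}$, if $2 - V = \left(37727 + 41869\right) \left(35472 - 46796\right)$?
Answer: $\frac{901345106}{76485} \approx 11785.0$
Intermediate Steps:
$V = 901345106$ ($V = 2 - \left(37727 + 41869\right) \left(35472 - 46796\right) = 2 - 79596 \left(-11324\right) = 2 - -901345104 = 2 + 901345104 = 901345106$)
$\frac{V}{26742 - -49743} = \frac{901345106}{26742 - -49743} = \frac{901345106}{26742 + 49743} = \frac{901345106}{76485}$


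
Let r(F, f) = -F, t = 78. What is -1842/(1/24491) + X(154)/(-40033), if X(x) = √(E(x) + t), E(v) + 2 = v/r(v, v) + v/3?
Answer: -45112422 - √1137/120099 ≈ -4.5112e+7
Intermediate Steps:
E(v) = -3 + v/3 (E(v) = -2 + (v/((-v)) + v/3) = -2 + (v*(-1/v) + v*(⅓)) = -2 + (-1 + v/3) = -3 + v/3)
X(x) = √(75 + x/3) (X(x) = √((-3 + x/3) + 78) = √(75 + x/3))
-1842/(1/24491) + X(154)/(-40033) = -1842/(1/24491) + (√(675 + 3*154)/3)/(-40033) = -1842/1/24491 + (√(675 + 462)/3)*(-1/40033) = -1842*24491 + (√1137/3)*(-1/40033) = -45112422 - √1137/120099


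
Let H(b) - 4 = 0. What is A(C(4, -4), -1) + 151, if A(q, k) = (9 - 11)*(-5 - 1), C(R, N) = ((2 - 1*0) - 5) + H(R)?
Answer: 163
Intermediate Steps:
H(b) = 4 (H(b) = 4 + 0 = 4)
C(R, N) = 1 (C(R, N) = ((2 - 1*0) - 5) + 4 = ((2 + 0) - 5) + 4 = (2 - 5) + 4 = -3 + 4 = 1)
A(q, k) = 12 (A(q, k) = -2*(-6) = 12)
A(C(4, -4), -1) + 151 = 12 + 151 = 163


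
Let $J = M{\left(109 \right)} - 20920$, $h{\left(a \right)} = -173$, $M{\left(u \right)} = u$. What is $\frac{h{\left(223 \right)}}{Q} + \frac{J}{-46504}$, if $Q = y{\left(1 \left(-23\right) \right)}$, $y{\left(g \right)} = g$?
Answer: $\frac{8523845}{1069592} \approx 7.9692$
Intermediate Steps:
$Q = -23$ ($Q = 1 \left(-23\right) = -23$)
$J = -20811$ ($J = 109 - 20920 = -20811$)
$\frac{h{\left(223 \right)}}{Q} + \frac{J}{-46504} = - \frac{173}{-23} - \frac{20811}{-46504} = \left(-173\right) \left(- \frac{1}{23}\right) - - \frac{20811}{46504} = \frac{173}{23} + \frac{20811}{46504} = \frac{8523845}{1069592}$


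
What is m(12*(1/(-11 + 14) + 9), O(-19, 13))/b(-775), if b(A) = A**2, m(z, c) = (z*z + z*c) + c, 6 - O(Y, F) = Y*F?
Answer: 41133/600625 ≈ 0.068484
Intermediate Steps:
O(Y, F) = 6 - F*Y (O(Y, F) = 6 - Y*F = 6 - F*Y)
m(z, c) = c + z**2 + c*z (m(z, c) = (z**2 + c*z) + c = c + z**2 + c*z)
m(12*(1/(-11 + 14) + 9), O(-19, 13))/b(-775) = ((6 - 1*13*(-19)) + (12*(1/(-11 + 14) + 9))**2 + (6 - 1*13*(-19))*(12*(1/(-11 + 14) + 9)))/((-775)**2) = ((6 + 247) + (12*(1/3 + 9))**2 + (6 + 247)*(12*(1/3 + 9)))/600625 = (253 + (12*(1/3 + 9))**2 + 253*(12*(1/3 + 9)))*(1/600625) = (253 + (12*(28/3))**2 + 253*(12*(28/3)))*(1/600625) = (253 + 112**2 + 253*112)*(1/600625) = (253 + 12544 + 28336)*(1/600625) = 41133*(1/600625) = 41133/600625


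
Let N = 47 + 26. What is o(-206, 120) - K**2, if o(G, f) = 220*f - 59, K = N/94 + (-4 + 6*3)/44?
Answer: 7040339193/267289 ≈ 26340.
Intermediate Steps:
N = 73
K = 566/517 (K = 73/94 + (-4 + 6*3)/44 = 73*(1/94) + (-4 + 18)*(1/44) = 73/94 + 14*(1/44) = 73/94 + 7/22 = 566/517 ≈ 1.0948)
o(G, f) = -59 + 220*f
o(-206, 120) - K**2 = (-59 + 220*120) - (566/517)**2 = (-59 + 26400) - 1*320356/267289 = 26341 - 320356/267289 = 7040339193/267289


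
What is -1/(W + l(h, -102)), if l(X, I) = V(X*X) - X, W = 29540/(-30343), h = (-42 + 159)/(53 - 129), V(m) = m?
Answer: -9224272/27081697 ≈ -0.34061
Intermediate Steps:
h = -117/76 (h = 117/(-76) = 117*(-1/76) = -117/76 ≈ -1.5395)
W = -29540/30343 (W = 29540*(-1/30343) = -29540/30343 ≈ -0.97354)
l(X, I) = X² - X (l(X, I) = X*X - X = X² - X)
-1/(W + l(h, -102)) = -1/(-29540/30343 - 117*(-1 - 117/76)/76) = -1/(-29540/30343 - 117/76*(-193/76)) = -1/(-29540/30343 + 22581/5776) = -1/27081697/9224272 = -1*9224272/27081697 = -9224272/27081697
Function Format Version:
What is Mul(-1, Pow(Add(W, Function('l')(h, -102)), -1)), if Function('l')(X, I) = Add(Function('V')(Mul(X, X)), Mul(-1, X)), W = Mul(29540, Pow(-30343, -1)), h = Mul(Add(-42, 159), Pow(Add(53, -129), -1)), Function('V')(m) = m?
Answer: Rational(-9224272, 27081697) ≈ -0.34061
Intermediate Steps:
h = Rational(-117, 76) (h = Mul(117, Pow(-76, -1)) = Mul(117, Rational(-1, 76)) = Rational(-117, 76) ≈ -1.5395)
W = Rational(-29540, 30343) (W = Mul(29540, Rational(-1, 30343)) = Rational(-29540, 30343) ≈ -0.97354)
Function('l')(X, I) = Add(Pow(X, 2), Mul(-1, X)) (Function('l')(X, I) = Add(Mul(X, X), Mul(-1, X)) = Add(Pow(X, 2), Mul(-1, X)))
Mul(-1, Pow(Add(W, Function('l')(h, -102)), -1)) = Mul(-1, Pow(Add(Rational(-29540, 30343), Mul(Rational(-117, 76), Add(-1, Rational(-117, 76)))), -1)) = Mul(-1, Pow(Add(Rational(-29540, 30343), Mul(Rational(-117, 76), Rational(-193, 76))), -1)) = Mul(-1, Pow(Add(Rational(-29540, 30343), Rational(22581, 5776)), -1)) = Mul(-1, Pow(Rational(27081697, 9224272), -1)) = Mul(-1, Rational(9224272, 27081697)) = Rational(-9224272, 27081697)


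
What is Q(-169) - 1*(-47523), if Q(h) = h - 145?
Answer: 47209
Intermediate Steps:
Q(h) = -145 + h
Q(-169) - 1*(-47523) = (-145 - 169) - 1*(-47523) = -314 + 47523 = 47209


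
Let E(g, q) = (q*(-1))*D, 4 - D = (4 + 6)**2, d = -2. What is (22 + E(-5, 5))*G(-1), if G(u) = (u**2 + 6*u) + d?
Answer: -3514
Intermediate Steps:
G(u) = -2 + u**2 + 6*u (G(u) = (u**2 + 6*u) - 2 = -2 + u**2 + 6*u)
D = -96 (D = 4 - (4 + 6)**2 = 4 - 1*10**2 = 4 - 1*100 = 4 - 100 = -96)
E(g, q) = 96*q (E(g, q) = (q*(-1))*(-96) = -q*(-96) = 96*q)
(22 + E(-5, 5))*G(-1) = (22 + 96*5)*(-2 + (-1)**2 + 6*(-1)) = (22 + 480)*(-2 + 1 - 6) = 502*(-7) = -3514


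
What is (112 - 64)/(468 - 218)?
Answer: 24/125 ≈ 0.19200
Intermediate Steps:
(112 - 64)/(468 - 218) = 48/250 = 48*(1/250) = 24/125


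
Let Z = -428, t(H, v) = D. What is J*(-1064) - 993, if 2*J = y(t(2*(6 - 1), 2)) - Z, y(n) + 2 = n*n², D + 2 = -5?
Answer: -45149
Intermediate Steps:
D = -7 (D = -2 - 5 = -7)
t(H, v) = -7
y(n) = -2 + n³ (y(n) = -2 + n*n² = -2 + n³)
J = 83/2 (J = ((-2 + (-7)³) - 1*(-428))/2 = ((-2 - 343) + 428)/2 = (-345 + 428)/2 = (½)*83 = 83/2 ≈ 41.500)
J*(-1064) - 993 = (83/2)*(-1064) - 993 = -44156 - 993 = -45149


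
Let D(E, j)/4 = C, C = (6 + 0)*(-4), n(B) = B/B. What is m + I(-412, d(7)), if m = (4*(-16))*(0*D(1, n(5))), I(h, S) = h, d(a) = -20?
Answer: -412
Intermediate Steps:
n(B) = 1
C = -24 (C = 6*(-4) = -24)
D(E, j) = -96 (D(E, j) = 4*(-24) = -96)
m = 0 (m = (4*(-16))*(0*(-96)) = -64*0 = 0)
m + I(-412, d(7)) = 0 - 412 = -412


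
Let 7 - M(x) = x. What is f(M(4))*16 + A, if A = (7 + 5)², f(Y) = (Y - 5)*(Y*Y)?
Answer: -144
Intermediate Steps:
M(x) = 7 - x
f(Y) = Y²*(-5 + Y) (f(Y) = (-5 + Y)*Y² = Y²*(-5 + Y))
A = 144 (A = 12² = 144)
f(M(4))*16 + A = ((7 - 1*4)²*(-5 + (7 - 1*4)))*16 + 144 = ((7 - 4)²*(-5 + (7 - 4)))*16 + 144 = (3²*(-5 + 3))*16 + 144 = (9*(-2))*16 + 144 = -18*16 + 144 = -288 + 144 = -144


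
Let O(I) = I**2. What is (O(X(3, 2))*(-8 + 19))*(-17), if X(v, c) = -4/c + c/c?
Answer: -187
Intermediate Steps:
X(v, c) = 1 - 4/c (X(v, c) = -4/c + 1 = 1 - 4/c)
(O(X(3, 2))*(-8 + 19))*(-17) = (((-4 + 2)/2)**2*(-8 + 19))*(-17) = (((1/2)*(-2))**2*11)*(-17) = ((-1)**2*11)*(-17) = (1*11)*(-17) = 11*(-17) = -187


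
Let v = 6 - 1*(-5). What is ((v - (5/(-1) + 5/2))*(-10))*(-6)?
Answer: 810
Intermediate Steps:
v = 11 (v = 6 + 5 = 11)
((v - (5/(-1) + 5/2))*(-10))*(-6) = ((11 - (5/(-1) + 5/2))*(-10))*(-6) = ((11 - (5*(-1) + 5*(½)))*(-10))*(-6) = ((11 - (-5 + 5/2))*(-10))*(-6) = ((11 - 1*(-5/2))*(-10))*(-6) = ((11 + 5/2)*(-10))*(-6) = ((27/2)*(-10))*(-6) = -135*(-6) = 810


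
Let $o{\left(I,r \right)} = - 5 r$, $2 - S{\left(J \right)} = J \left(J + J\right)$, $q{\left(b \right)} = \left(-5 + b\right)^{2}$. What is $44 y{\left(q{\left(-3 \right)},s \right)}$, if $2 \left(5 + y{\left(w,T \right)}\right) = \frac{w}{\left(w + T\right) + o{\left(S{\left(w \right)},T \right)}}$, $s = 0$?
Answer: $-198$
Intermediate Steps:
$S{\left(J \right)} = 2 - 2 J^{2}$ ($S{\left(J \right)} = 2 - J \left(J + J\right) = 2 - J 2 J = 2 - 2 J^{2}$)
$y{\left(w,T \right)} = -5 + \frac{w}{2 \left(w - 4 T\right)}$ ($y{\left(w,T \right)} = -5 + \frac{w \frac{1}{\left(w + T\right) - 5 T}}{2} = -5 + \frac{w \frac{1}{\left(T + w\right) - 5 T}}{2} = -5 + \frac{w \frac{1}{w - 4 T}}{2} = -5 + \frac{w}{2 \left(w - 4 T\right)}$)
$44 y{\left(q{\left(-3 \right)},s \right)} = 44 \frac{- 9 \left(-5 - 3\right)^{2} + 40 \cdot 0}{2 \left(\left(-5 - 3\right)^{2} - 0\right)} = 44 \frac{- 9 \left(-8\right)^{2} + 0}{2 \left(\left(-8\right)^{2} + 0\right)} = 44 \frac{\left(-9\right) 64 + 0}{2 \left(64 + 0\right)} = 44 \frac{-576 + 0}{2 \cdot 64} = 44 \cdot \frac{1}{2} \cdot \frac{1}{64} \left(-576\right) = 44 \left(- \frac{9}{2}\right) = -198$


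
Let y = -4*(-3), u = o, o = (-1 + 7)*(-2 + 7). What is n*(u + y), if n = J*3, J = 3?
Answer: 378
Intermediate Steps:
n = 9 (n = 3*3 = 9)
o = 30 (o = 6*5 = 30)
u = 30
y = 12
n*(u + y) = 9*(30 + 12) = 9*42 = 378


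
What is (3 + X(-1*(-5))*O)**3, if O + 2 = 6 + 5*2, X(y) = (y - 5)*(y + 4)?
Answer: 27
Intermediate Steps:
X(y) = (-5 + y)*(4 + y)
O = 14 (O = -2 + (6 + 5*2) = -2 + (6 + 10) = -2 + 16 = 14)
(3 + X(-1*(-5))*O)**3 = (3 + (-20 + (-1*(-5))**2 - (-1)*(-5))*14)**3 = (3 + (-20 + 5**2 - 1*5)*14)**3 = (3 + (-20 + 25 - 5)*14)**3 = (3 + 0*14)**3 = (3 + 0)**3 = 3**3 = 27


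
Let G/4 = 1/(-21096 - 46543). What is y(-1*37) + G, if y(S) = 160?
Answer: 10822236/67639 ≈ 160.00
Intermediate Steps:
G = -4/67639 (G = 4/(-21096 - 46543) = 4/(-67639) = 4*(-1/67639) = -4/67639 ≈ -5.9137e-5)
y(-1*37) + G = 160 - 4/67639 = 10822236/67639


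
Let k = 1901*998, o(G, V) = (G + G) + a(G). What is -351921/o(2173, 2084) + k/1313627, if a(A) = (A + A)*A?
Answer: 17462820804925/12411415875908 ≈ 1.4070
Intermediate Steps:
a(A) = 2*A**2 (a(A) = (2*A)*A = 2*A**2)
o(G, V) = 2*G + 2*G**2 (o(G, V) = (G + G) + 2*G**2 = 2*G + 2*G**2)
k = 1897198
-351921/o(2173, 2084) + k/1313627 = -351921*1/(4346*(1 + 2173)) + 1897198/1313627 = -351921/(2*2173*2174) + 1897198*(1/1313627) = -351921/9448204 + 1897198/1313627 = 17462820804925/12411415875908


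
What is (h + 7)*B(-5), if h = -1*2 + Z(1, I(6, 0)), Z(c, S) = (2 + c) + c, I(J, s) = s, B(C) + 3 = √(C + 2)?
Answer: -27 + 9*I*√3 ≈ -27.0 + 15.588*I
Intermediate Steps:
B(C) = -3 + √(2 + C) (B(C) = -3 + √(C + 2) = -3 + √(2 + C))
Z(c, S) = 2 + 2*c
h = 2 (h = -1*2 + (2 + 2*1) = -2 + (2 + 2) = -2 + 4 = 2)
(h + 7)*B(-5) = (2 + 7)*(-3 + √(2 - 5)) = 9*(-3 + √(-3)) = 9*(-3 + I*√3) = -27 + 9*I*√3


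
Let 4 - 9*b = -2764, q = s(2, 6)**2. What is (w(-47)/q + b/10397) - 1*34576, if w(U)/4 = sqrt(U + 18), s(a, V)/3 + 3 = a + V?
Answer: -3235377280/93573 + 4*I*sqrt(29)/225 ≈ -34576.0 + 0.095736*I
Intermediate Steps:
s(a, V) = -9 + 3*V + 3*a (s(a, V) = -9 + 3*(a + V) = -9 + 3*(V + a) = -9 + (3*V + 3*a) = -9 + 3*V + 3*a)
w(U) = 4*sqrt(18 + U) (w(U) = 4*sqrt(U + 18) = 4*sqrt(18 + U))
q = 225 (q = (-9 + 3*6 + 3*2)**2 = (-9 + 18 + 6)**2 = 15**2 = 225)
b = 2768/9 (b = 4/9 - 1/9*(-2764) = 4/9 + 2764/9 = 2768/9 ≈ 307.56)
(w(-47)/q + b/10397) - 1*34576 = ((4*sqrt(18 - 47))/225 + (2768/9)/10397) - 1*34576 = ((4*sqrt(-29))*(1/225) + (2768/9)*(1/10397)) - 34576 = ((4*(I*sqrt(29)))*(1/225) + 2768/93573) - 34576 = ((4*I*sqrt(29))*(1/225) + 2768/93573) - 34576 = (4*I*sqrt(29)/225 + 2768/93573) - 34576 = (2768/93573 + 4*I*sqrt(29)/225) - 34576 = -3235377280/93573 + 4*I*sqrt(29)/225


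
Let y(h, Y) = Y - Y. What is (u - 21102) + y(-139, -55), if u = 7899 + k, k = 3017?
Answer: -10186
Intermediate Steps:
u = 10916 (u = 7899 + 3017 = 10916)
y(h, Y) = 0
(u - 21102) + y(-139, -55) = (10916 - 21102) + 0 = -10186 + 0 = -10186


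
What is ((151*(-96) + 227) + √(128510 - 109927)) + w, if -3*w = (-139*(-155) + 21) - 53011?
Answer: -11362/3 + √18583 ≈ -3651.0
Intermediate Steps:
w = 31445/3 (w = -((-139*(-155) + 21) - 53011)/3 = -((21545 + 21) - 53011)/3 = -(21566 - 53011)/3 = -⅓*(-31445) = 31445/3 ≈ 10482.)
((151*(-96) + 227) + √(128510 - 109927)) + w = ((151*(-96) + 227) + √(128510 - 109927)) + 31445/3 = ((-14496 + 227) + √18583) + 31445/3 = (-14269 + √18583) + 31445/3 = -11362/3 + √18583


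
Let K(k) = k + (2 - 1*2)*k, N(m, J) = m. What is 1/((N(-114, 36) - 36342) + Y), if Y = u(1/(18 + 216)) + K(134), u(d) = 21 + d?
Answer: -234/8494433 ≈ -2.7547e-5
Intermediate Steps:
K(k) = k (K(k) = k + (2 - 2)*k = k + 0*k = k + 0 = k)
Y = 36271/234 (Y = (21 + 1/(18 + 216)) + 134 = (21 + 1/234) + 134 = 4915/234 + 134 = 36271/234 ≈ 155.00)
1/((N(-114, 36) - 36342) + Y) = 1/((-114 - 36342) + 36271/234) = 1/(-36456 + 36271/234) = 1/(-8494433/234) = -234/8494433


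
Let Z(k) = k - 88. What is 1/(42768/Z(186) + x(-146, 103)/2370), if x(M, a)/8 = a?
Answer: 58065/25360228 ≈ 0.0022896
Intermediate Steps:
Z(k) = -88 + k
x(M, a) = 8*a
1/(42768/Z(186) + x(-146, 103)/2370) = 1/(42768/(-88 + 186) + (8*103)/2370) = 1/(42768/98 + 824*(1/2370)) = 1/(42768*(1/98) + 412/1185) = 1/(21384/49 + 412/1185) = 1/(25360228/58065) = 58065/25360228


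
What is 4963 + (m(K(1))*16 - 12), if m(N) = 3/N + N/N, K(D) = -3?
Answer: 4951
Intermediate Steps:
m(N) = 1 + 3/N (m(N) = 3/N + 1 = 1 + 3/N)
4963 + (m(K(1))*16 - 12) = 4963 + (((3 - 3)/(-3))*16 - 12) = 4963 + (-⅓*0*16 - 12) = 4963 + (0*16 - 12) = 4963 + (0 - 12) = 4963 - 12 = 4951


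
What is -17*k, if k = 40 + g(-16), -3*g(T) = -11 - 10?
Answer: -799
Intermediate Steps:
g(T) = 7 (g(T) = -(-11 - 10)/3 = -⅓*(-21) = 7)
k = 47 (k = 40 + 7 = 47)
-17*k = -17*47 = -799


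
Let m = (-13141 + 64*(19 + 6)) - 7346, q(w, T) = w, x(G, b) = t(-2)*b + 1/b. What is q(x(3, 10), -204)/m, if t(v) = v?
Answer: 199/188870 ≈ 0.0010536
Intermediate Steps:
x(G, b) = 1/b - 2*b (x(G, b) = -2*b + 1/b = 1/b - 2*b)
m = -18887 (m = (-13141 + 64*25) - 7346 = (-13141 + 1600) - 7346 = -11541 - 7346 = -18887)
q(x(3, 10), -204)/m = (1/10 - 2*10)/(-18887) = (⅒ - 20)*(-1/18887) = -199/10*(-1/18887) = 199/188870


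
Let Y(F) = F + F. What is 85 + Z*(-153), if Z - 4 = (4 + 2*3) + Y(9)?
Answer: -4811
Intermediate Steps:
Y(F) = 2*F
Z = 32 (Z = 4 + ((4 + 2*3) + 2*9) = 4 + ((4 + 6) + 18) = 4 + (10 + 18) = 4 + 28 = 32)
85 + Z*(-153) = 85 + 32*(-153) = 85 - 4896 = -4811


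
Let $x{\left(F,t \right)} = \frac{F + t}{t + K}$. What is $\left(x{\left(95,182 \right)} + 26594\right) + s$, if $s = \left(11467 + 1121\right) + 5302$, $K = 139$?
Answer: $\frac{14279641}{321} \approx 44485.0$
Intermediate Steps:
$s = 17890$ ($s = 12588 + 5302 = 17890$)
$x{\left(F,t \right)} = \frac{F + t}{139 + t}$ ($x{\left(F,t \right)} = \frac{F + t}{t + 139} = \frac{F + t}{139 + t}$)
$\left(x{\left(95,182 \right)} + 26594\right) + s = \left(\frac{95 + 182}{139 + 182} + 26594\right) + 17890 = \left(\frac{1}{321} \cdot 277 + 26594\right) + 17890 = \left(\frac{277}{321} + 26594\right) + 17890 = \frac{8536951}{321} + 17890 = \frac{14279641}{321}$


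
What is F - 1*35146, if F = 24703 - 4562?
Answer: -15005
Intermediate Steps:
F = 20141
F - 1*35146 = 20141 - 1*35146 = 20141 - 35146 = -15005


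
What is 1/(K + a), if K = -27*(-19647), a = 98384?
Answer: 1/628853 ≈ 1.5902e-6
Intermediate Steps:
K = 530469
1/(K + a) = 1/(530469 + 98384) = 1/628853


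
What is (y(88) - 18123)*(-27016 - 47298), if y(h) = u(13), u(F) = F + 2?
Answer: 1345677912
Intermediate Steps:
u(F) = 2 + F
y(h) = 15 (y(h) = 2 + 13 = 15)
(y(88) - 18123)*(-27016 - 47298) = (15 - 18123)*(-27016 - 47298) = -18108*(-74314) = 1345677912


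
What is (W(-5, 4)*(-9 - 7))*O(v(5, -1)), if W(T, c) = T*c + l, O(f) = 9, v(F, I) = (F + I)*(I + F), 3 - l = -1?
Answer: 2304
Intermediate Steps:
l = 4 (l = 3 - 1*(-1) = 3 + 1 = 4)
v(F, I) = (F + I)² (v(F, I) = (F + I)*(F + I) = (F + I)²)
W(T, c) = 4 + T*c (W(T, c) = T*c + 4 = 4 + T*c)
(W(-5, 4)*(-9 - 7))*O(v(5, -1)) = ((4 - 5*4)*(-9 - 7))*9 = ((4 - 20)*(-16))*9 = -16*(-16)*9 = 256*9 = 2304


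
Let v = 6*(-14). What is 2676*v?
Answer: -224784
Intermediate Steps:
v = -84
2676*v = 2676*(-84) = -224784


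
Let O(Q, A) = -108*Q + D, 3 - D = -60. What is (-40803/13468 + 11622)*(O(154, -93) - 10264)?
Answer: -599849004867/1924 ≈ -3.1177e+8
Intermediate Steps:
D = 63 (D = 3 - 1*(-60) = 3 + 60 = 63)
O(Q, A) = 63 - 108*Q (O(Q, A) = -108*Q + 63 = 63 - 108*Q)
(-40803/13468 + 11622)*(O(154, -93) - 10264) = (-40803/13468 + 11622)*((63 - 108*154) - 10264) = (-40803*1/13468 + 11622)*((63 - 16632) - 10264) = (-5829/1924 + 11622)*(-16569 - 10264) = (22354899/1924)*(-26833) = -599849004867/1924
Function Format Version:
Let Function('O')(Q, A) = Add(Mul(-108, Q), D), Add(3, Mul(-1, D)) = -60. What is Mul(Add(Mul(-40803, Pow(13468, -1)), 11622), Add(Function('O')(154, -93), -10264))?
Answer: Rational(-599849004867, 1924) ≈ -3.1177e+8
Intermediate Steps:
D = 63 (D = Add(3, Mul(-1, -60)) = Add(3, 60) = 63)
Function('O')(Q, A) = Add(63, Mul(-108, Q)) (Function('O')(Q, A) = Add(Mul(-108, Q), 63) = Add(63, Mul(-108, Q)))
Mul(Add(Mul(-40803, Pow(13468, -1)), 11622), Add(Function('O')(154, -93), -10264)) = Mul(Add(Mul(-40803, Pow(13468, -1)), 11622), Add(Add(63, Mul(-108, 154)), -10264)) = Mul(Add(Mul(-40803, Rational(1, 13468)), 11622), Add(Add(63, -16632), -10264)) = Mul(Add(Rational(-5829, 1924), 11622), Add(-16569, -10264)) = Mul(Rational(22354899, 1924), -26833) = Rational(-599849004867, 1924)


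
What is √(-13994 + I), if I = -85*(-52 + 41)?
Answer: 3*I*√1451 ≈ 114.28*I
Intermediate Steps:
I = 935 (I = -85*(-11) = 935)
√(-13994 + I) = √(-13994 + 935) = √(-13059) = 3*I*√1451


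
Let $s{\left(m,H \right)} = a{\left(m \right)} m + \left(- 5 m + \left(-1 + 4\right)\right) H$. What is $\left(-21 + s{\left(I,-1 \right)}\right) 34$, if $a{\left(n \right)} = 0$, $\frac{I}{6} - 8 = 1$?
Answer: $8364$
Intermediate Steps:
$I = 54$ ($I = 48 + 6 \cdot 1 = 48 + 6 = 54$)
$s{\left(m,H \right)} = H \left(3 - 5 m\right)$ ($s{\left(m,H \right)} = 0 m + \left(- 5 m + \left(-1 + 4\right)\right) H = 0 + \left(- 5 m + 3\right) H = 0 + \left(3 - 5 m\right) H = 0 + H \left(3 - 5 m\right) = H \left(3 - 5 m\right)$)
$\left(-21 + s{\left(I,-1 \right)}\right) 34 = \left(-21 - \left(3 - 270\right)\right) 34 = \left(-21 - -267\right) 34 = \left(-21 + 267\right) 34 = 246 \cdot 34 = 8364$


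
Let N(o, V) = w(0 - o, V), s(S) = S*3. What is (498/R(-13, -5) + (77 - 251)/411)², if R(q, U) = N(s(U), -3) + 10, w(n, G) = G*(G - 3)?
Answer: 1108956601/3678724 ≈ 301.45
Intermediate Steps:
s(S) = 3*S
w(n, G) = G*(-3 + G)
N(o, V) = V*(-3 + V)
R(q, U) = 28 (R(q, U) = -3*(-3 - 3) + 10 = -3*(-6) + 10 = 18 + 10 = 28)
(498/R(-13, -5) + (77 - 251)/411)² = (498/28 + (77 - 251)/411)² = (498*(1/28) - 174*1/411)² = (249/14 - 58/137)² = (33301/1918)² = 1108956601/3678724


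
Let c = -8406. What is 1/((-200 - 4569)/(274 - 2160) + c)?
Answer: -1886/15848947 ≈ -0.00011900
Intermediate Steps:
1/((-200 - 4569)/(274 - 2160) + c) = 1/((-200 - 4569)/(274 - 2160) - 8406) = 1/(-4769/(-1886) - 8406) = 1/(-4769*(-1/1886) - 8406) = 1/(4769/1886 - 8406) = 1/(-15848947/1886) = -1886/15848947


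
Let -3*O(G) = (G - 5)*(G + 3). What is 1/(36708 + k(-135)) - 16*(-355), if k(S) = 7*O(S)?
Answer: 36420159/6412 ≈ 5680.0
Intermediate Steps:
O(G) = -(-5 + G)*(3 + G)/3 (O(G) = -(G - 5)*(G + 3)/3 = -(-5 + G)*(3 + G)/3)
k(S) = 35 - 7*S**2/3 + 14*S/3 (k(S) = 7*(5 - S**2/3 + 2*S/3) = 35 - 7*S**2/3 + 14*S/3)
1/(36708 + k(-135)) - 16*(-355) = 1/(36708 + (35 - 7/3*(-135)**2 + (14/3)*(-135))) - 16*(-355) = 1/(36708 + (35 - 7/3*18225 - 630)) - 1*(-5680) = 1/(36708 + (35 - 42525 - 630)) + 5680 = 1/(36708 - 43120) + 5680 = 1/(-6412) + 5680 = -1/6412 + 5680 = 36420159/6412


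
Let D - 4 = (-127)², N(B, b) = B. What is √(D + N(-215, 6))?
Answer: √15918 ≈ 126.17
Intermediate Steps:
D = 16133 (D = 4 + (-127)² = 4 + 16129 = 16133)
√(D + N(-215, 6)) = √(16133 - 215) = √15918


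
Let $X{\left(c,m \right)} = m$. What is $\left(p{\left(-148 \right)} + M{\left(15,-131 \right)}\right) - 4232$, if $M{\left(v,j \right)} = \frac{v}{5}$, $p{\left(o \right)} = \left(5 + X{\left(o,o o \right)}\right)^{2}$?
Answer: $480000052$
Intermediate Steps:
$p{\left(o \right)} = \left(5 + o^{2}\right)^{2}$ ($p{\left(o \right)} = \left(5 + o o\right)^{2} = \left(5 + o^{2}\right)^{2}$)
$M{\left(v,j \right)} = \frac{v}{5}$ ($M{\left(v,j \right)} = v \frac{1}{5} = \frac{v}{5}$)
$\left(p{\left(-148 \right)} + M{\left(15,-131 \right)}\right) - 4232 = \left(\left(5 + \left(-148\right)^{2}\right)^{2} + \frac{1}{5} \cdot 15\right) - 4232 = \left(\left(5 + 21904\right)^{2} + 3\right) - 4232 = \left(21909^{2} + 3\right) - 4232 = \left(480004281 + 3\right) - 4232 = 480004284 - 4232 = 480000052$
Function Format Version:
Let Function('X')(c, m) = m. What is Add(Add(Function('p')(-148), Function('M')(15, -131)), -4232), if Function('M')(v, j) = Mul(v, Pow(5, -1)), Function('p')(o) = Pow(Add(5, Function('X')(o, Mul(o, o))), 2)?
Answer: 480000052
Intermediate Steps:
Function('p')(o) = Pow(Add(5, Pow(o, 2)), 2) (Function('p')(o) = Pow(Add(5, Mul(o, o)), 2) = Pow(Add(5, Pow(o, 2)), 2))
Function('M')(v, j) = Mul(Rational(1, 5), v) (Function('M')(v, j) = Mul(v, Rational(1, 5)) = Mul(Rational(1, 5), v))
Add(Add(Function('p')(-148), Function('M')(15, -131)), -4232) = Add(Add(Pow(Add(5, Pow(-148, 2)), 2), Mul(Rational(1, 5), 15)), -4232) = Add(Add(Pow(Add(5, 21904), 2), 3), -4232) = Add(Add(Pow(21909, 2), 3), -4232) = Add(Add(480004281, 3), -4232) = Add(480004284, -4232) = 480000052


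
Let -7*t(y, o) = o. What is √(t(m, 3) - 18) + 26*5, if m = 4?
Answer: 130 + I*√903/7 ≈ 130.0 + 4.2929*I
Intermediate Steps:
t(y, o) = -o/7
√(t(m, 3) - 18) + 26*5 = √(-⅐*3 - 18) + 26*5 = √(-3/7 - 18) + 130 = √(-129/7) + 130 = I*√903/7 + 130 = 130 + I*√903/7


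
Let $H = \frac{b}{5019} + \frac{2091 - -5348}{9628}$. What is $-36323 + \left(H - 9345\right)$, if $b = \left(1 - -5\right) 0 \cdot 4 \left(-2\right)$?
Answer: $- \frac{439684065}{9628} \approx -45667.0$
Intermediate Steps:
$b = 0$ ($b = \left(1 + 5\right) 0 \left(-8\right) = 6 \cdot 0 \left(-8\right) = 0 \left(-8\right) = 0$)
$H = \frac{7439}{9628}$ ($H = \frac{0}{5019} + \frac{2091 - -5348}{9628} = 0 \cdot \frac{1}{5019} + \left(2091 + 5348\right) \frac{1}{9628} = 0 + 7439 \cdot \frac{1}{9628} = 0 + \frac{7439}{9628} = \frac{7439}{9628} \approx 0.77264$)
$-36323 + \left(H - 9345\right) = -36323 + \left(\frac{7439}{9628} - 9345\right) = -36323 - \frac{89966221}{9628} = - \frac{439684065}{9628}$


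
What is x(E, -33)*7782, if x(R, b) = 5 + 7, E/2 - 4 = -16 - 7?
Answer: 93384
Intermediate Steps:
E = -38 (E = 8 + 2*(-16 - 7) = 8 + 2*(-23) = 8 - 46 = -38)
x(R, b) = 12
x(E, -33)*7782 = 12*7782 = 93384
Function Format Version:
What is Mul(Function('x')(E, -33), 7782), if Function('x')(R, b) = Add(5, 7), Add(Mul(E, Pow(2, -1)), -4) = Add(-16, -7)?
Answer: 93384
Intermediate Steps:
E = -38 (E = Add(8, Mul(2, Add(-16, -7))) = Add(8, Mul(2, -23)) = Add(8, -46) = -38)
Function('x')(R, b) = 12
Mul(Function('x')(E, -33), 7782) = Mul(12, 7782) = 93384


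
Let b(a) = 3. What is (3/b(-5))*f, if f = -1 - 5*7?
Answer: -36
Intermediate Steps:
f = -36 (f = -1 - 35 = -36)
(3/b(-5))*f = (3/3)*(-36) = (3*(⅓))*(-36) = 1*(-36) = -36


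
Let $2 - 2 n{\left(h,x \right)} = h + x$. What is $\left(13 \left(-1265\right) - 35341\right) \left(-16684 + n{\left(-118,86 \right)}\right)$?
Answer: $863117262$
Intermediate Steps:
$n{\left(h,x \right)} = 1 - \frac{h}{2} - \frac{x}{2}$ ($n{\left(h,x \right)} = 1 - \frac{h + x}{2} = 1 - \left(\frac{h}{2} + \frac{x}{2}\right) = 1 - \frac{h}{2} - \frac{x}{2}$)
$\left(13 \left(-1265\right) - 35341\right) \left(-16684 + n{\left(-118,86 \right)}\right) = \left(13 \left(-1265\right) - 35341\right) \left(-16684 - -17\right) = \left(-16445 - 35341\right) \left(-16684 + \left(1 + 59 - 43\right)\right) = - 51786 \left(-16684 + 17\right) = \left(-51786\right) \left(-16667\right) = 863117262$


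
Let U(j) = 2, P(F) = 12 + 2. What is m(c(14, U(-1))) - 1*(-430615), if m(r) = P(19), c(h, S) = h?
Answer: 430629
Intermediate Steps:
P(F) = 14
m(r) = 14
m(c(14, U(-1))) - 1*(-430615) = 14 - 1*(-430615) = 14 + 430615 = 430629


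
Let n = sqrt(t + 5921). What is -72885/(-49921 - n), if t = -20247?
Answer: 3638492085/2492120567 - 72885*I*sqrt(14326)/2492120567 ≈ 1.46 - 0.0035005*I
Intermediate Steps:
n = I*sqrt(14326) (n = sqrt(-20247 + 5921) = sqrt(-14326) = I*sqrt(14326) ≈ 119.69*I)
-72885/(-49921 - n) = -72885/(-49921 - I*sqrt(14326))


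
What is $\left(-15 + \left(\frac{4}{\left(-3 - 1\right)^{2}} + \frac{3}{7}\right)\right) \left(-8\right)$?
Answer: $\frac{802}{7} \approx 114.57$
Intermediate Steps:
$\left(-15 + \left(\frac{4}{\left(-3 - 1\right)^{2}} + \frac{3}{7}\right)\right) \left(-8\right) = \left(-15 + \left(\frac{4}{\left(-4\right)^{2}} + 3 \cdot \frac{1}{7}\right)\right) \left(-8\right) = \left(-15 + \left(\frac{4}{16} + \frac{3}{7}\right)\right) \left(-8\right) = \left(-15 + \left(4 \cdot \frac{1}{16} + \frac{3}{7}\right)\right) \left(-8\right) = \left(-15 + \left(\frac{1}{4} + \frac{3}{7}\right)\right) \left(-8\right) = \left(-15 + \frac{19}{28}\right) \left(-8\right) = \left(- \frac{401}{28}\right) \left(-8\right) = \frac{802}{7}$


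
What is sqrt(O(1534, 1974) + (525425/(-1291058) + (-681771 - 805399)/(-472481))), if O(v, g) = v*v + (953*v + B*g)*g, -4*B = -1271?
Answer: sqrt(1535404259062981203072985277085842)/610000374898 ≈ 64236.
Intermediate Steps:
B = 1271/4 (B = -1/4*(-1271) = 1271/4 ≈ 317.75)
O(v, g) = v**2 + g*(953*v + 1271*g/4) (O(v, g) = v*v + (953*v + 1271*g/4)*g = v**2 + g*(953*v + 1271*g/4))
sqrt(O(1534, 1974) + (525425/(-1291058) + (-681771 - 805399)/(-472481))) = sqrt((1534**2 + (1271/4)*1974**2 + 953*1974*1534) + (525425/(-1291058) + (-681771 - 805399)/(-472481))) = sqrt((2353156 + (1271/4)*3896676 + 2885794548) + (525425*(-1/1291058) - 1487170*(-1/472481))) = sqrt((2353156 + 1238168799 + 2885794548) + (-525425/1291058 + 1487170/472481)) = sqrt(4126316503 + 1671769396435/610000374898) = sqrt(2517054615449573738129/610000374898) = sqrt(1535404259062981203072985277085842)/610000374898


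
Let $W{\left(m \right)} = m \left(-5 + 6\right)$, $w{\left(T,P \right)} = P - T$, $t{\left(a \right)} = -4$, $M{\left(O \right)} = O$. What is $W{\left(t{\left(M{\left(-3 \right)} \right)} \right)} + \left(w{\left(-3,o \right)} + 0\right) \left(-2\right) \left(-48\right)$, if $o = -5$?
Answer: $-196$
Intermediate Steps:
$W{\left(m \right)} = m$ ($W{\left(m \right)} = m 1 = m$)
$W{\left(t{\left(M{\left(-3 \right)} \right)} \right)} + \left(w{\left(-3,o \right)} + 0\right) \left(-2\right) \left(-48\right) = -4 + \left(\left(-5 - -3\right) + 0\right) \left(-2\right) \left(-48\right) = -4 + \left(\left(-5 + 3\right) + 0\right) \left(-2\right) \left(-48\right) = -4 + \left(-2 + 0\right) \left(-2\right) \left(-48\right) = -4 + \left(-2\right) \left(-2\right) \left(-48\right) = -4 + 4 \left(-48\right) = -4 - 192 = -196$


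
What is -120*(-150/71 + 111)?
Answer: -927720/71 ≈ -13066.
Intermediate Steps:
-120*(-150/71 + 111) = -120*7731/71 = -927720/71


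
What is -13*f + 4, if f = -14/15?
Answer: 242/15 ≈ 16.133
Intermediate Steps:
f = -14/15 (f = -14*1/15 = -14/15 ≈ -0.93333)
-13*f + 4 = -13*(-14/15) + 4 = 182/15 + 4 = 242/15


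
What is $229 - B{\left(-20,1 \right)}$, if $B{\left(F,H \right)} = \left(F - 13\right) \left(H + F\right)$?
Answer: $-398$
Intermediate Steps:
$B{\left(F,H \right)} = \left(-13 + F\right) \left(F + H\right)$
$229 - B{\left(-20,1 \right)} = 229 - \left(\left(-20\right)^{2} - -260 - 13 - 20\right) = 229 - \left(400 + 260 - 13 - 20\right) = 229 - 627 = -398$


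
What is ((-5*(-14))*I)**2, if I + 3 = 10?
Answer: 240100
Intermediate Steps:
I = 7 (I = -3 + 10 = 7)
((-5*(-14))*I)**2 = (-5*(-14)*7)**2 = (70*7)**2 = 490**2 = 240100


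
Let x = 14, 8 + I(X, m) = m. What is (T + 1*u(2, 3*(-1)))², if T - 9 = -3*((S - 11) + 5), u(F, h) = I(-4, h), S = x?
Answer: 676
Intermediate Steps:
I(X, m) = -8 + m
S = 14
u(F, h) = -8 + h
T = -15 (T = 9 - 3*((14 - 11) + 5) = 9 - 3*(3 + 5) = 9 - 3*8 = 9 - 24 = -15)
(T + 1*u(2, 3*(-1)))² = (-15 + 1*(-8 + 3*(-1)))² = (-15 + 1*(-8 - 3))² = (-15 + 1*(-11))² = (-15 - 11)² = (-26)² = 676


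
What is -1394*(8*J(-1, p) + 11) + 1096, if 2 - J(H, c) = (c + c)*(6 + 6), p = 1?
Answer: 231106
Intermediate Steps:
J(H, c) = 2 - 24*c (J(H, c) = 2 - (c + c)*(6 + 6) = 2 - 2*c*12 = 2 - 24*c)
-1394*(8*J(-1, p) + 11) + 1096 = -1394*(8*(2 - 24*1) + 11) + 1096 = -1394*(8*(2 - 24) + 11) + 1096 = -1394*(8*(-22) + 11) + 1096 = -1394*(-176 + 11) + 1096 = -1394*(-165) + 1096 = 230010 + 1096 = 231106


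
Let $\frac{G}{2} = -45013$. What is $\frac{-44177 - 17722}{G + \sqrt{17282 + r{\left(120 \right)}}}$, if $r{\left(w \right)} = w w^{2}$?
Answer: $\frac{2786259687}{4051467697} + \frac{433293 \sqrt{35618}}{8102935394} \approx 0.69781$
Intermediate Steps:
$G = -90026$ ($G = 2 \left(-45013\right) = -90026$)
$r{\left(w \right)} = w^{3}$
$\frac{-44177 - 17722}{G + \sqrt{17282 + r{\left(120 \right)}}} = \frac{-44177 - 17722}{-90026 + \sqrt{17282 + 120^{3}}} = - \frac{61899}{-90026 + \sqrt{17282 + 1728000}} = - \frac{61899}{-90026 + \sqrt{1745282}} = - \frac{61899}{-90026 + 7 \sqrt{35618}}$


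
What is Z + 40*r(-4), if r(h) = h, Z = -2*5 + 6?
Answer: -164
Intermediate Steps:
Z = -4 (Z = -10 + 6 = -4)
Z + 40*r(-4) = -4 + 40*(-4) = -4 - 160 = -164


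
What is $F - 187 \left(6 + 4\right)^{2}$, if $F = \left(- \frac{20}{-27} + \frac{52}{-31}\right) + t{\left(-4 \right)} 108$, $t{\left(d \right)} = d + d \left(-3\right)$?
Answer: $- \frac{14929516}{837} \approx -17837.0$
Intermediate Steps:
$t{\left(d \right)} = - 2 d$ ($t{\left(d \right)} = d - 3 d = - 2 d$)
$F = \frac{722384}{837}$ ($F = \left(- \frac{20}{-27} + \frac{52}{-31}\right) + \left(-2\right) \left(-4\right) 108 = \left(\left(-20\right) \left(- \frac{1}{27}\right) + 52 \left(- \frac{1}{31}\right)\right) + 8 \cdot 108 = \left(\frac{20}{27} - \frac{52}{31}\right) + 864 = - \frac{784}{837} + 864 = \frac{722384}{837} \approx 863.06$)
$F - 187 \left(6 + 4\right)^{2} = \frac{722384}{837} - 187 \left(6 + 4\right)^{2} = \frac{722384}{837} - 187 \cdot 10^{2} = \frac{722384}{837} - 18700 = - \frac{14929516}{837}$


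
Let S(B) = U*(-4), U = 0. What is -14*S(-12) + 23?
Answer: 23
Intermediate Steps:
S(B) = 0 (S(B) = 0*(-4) = 0)
-14*S(-12) + 23 = -14*0 + 23 = 0 + 23 = 23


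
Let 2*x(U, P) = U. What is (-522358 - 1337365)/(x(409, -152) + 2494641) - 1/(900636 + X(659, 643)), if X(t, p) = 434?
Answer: -3351486196911/4496060869370 ≈ -0.74543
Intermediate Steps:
x(U, P) = U/2
(-522358 - 1337365)/(x(409, -152) + 2494641) - 1/(900636 + X(659, 643)) = (-522358 - 1337365)/((½)*409 + 2494641) - 1/(900636 + 434) = -1859723/(409/2 + 2494641) - 1/901070 = -1859723/4989691/2 - 1*1/901070 = -1859723*2/4989691 - 1/901070 = -3719446/4989691 - 1/901070 = -3351486196911/4496060869370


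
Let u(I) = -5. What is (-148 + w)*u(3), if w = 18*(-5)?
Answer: 1190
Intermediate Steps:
w = -90
(-148 + w)*u(3) = (-148 - 90)*(-5) = -238*(-5) = 1190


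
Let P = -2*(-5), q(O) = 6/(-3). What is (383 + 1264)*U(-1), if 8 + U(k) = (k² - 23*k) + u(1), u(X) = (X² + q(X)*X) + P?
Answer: 41175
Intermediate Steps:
q(O) = -2 (q(O) = 6*(-⅓) = -2)
P = 10
u(X) = 10 + X² - 2*X (u(X) = (X² - 2*X) + 10 = 10 + X² - 2*X)
U(k) = 1 + k² - 23*k (U(k) = -8 + ((k² - 23*k) + (10 + 1² - 2*1)) = -8 + ((k² - 23*k) + (10 + 1 - 2)) = -8 + ((k² - 23*k) + 9) = -8 + (9 + k² - 23*k) = 1 + k² - 23*k)
(383 + 1264)*U(-1) = (383 + 1264)*(1 + (-1)² - 23*(-1)) = 1647*(1 + 1 + 23) = 1647*25 = 41175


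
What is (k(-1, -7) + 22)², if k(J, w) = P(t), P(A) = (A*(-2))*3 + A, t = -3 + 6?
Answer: 49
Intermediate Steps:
t = 3
P(A) = -5*A (P(A) = -2*A*3 + A = -6*A + A = -5*A)
k(J, w) = -15 (k(J, w) = -5*3 = -15)
(k(-1, -7) + 22)² = (-15 + 22)² = 7² = 49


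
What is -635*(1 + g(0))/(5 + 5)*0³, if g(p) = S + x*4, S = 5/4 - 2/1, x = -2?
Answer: 0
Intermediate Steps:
S = -¾ (S = 5*(¼) - 2*1 = 5/4 - 2 = -¾ ≈ -0.75000)
g(p) = -35/4 (g(p) = -¾ - 2*4 = -¾ - 8 = -35/4)
-635*(1 + g(0))/(5 + 5)*0³ = -635*(1 - 35/4)/(5 + 5)*0³ = -(-19685)/(4*10)*0 = -635*(-31/40)*0 = (3937/8)*0 = 0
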